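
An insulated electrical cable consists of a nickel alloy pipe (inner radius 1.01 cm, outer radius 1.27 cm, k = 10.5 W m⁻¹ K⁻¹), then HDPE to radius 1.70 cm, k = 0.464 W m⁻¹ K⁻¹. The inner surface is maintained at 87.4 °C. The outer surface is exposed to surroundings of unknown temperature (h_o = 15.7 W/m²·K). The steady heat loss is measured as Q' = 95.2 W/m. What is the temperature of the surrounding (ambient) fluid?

T_out = 20.8 °C

Sum the resistances:
  R'_nickel alloy = ln(0.0127/0.0101)/(2πk) = 0.2291/(2π·10.5) = 0.003472 m·K/W
  R'_HDPE = ln(0.0170/0.0127)/(2πk) = 0.2916/(2π·0.464) = 0.1000 m·K/W
  R'_conv,out = 1/(2πr h) = 1/(2π·0.0170·15.7) = 0.5963 m·K/W
ΣR = 0.6998 m·K/W
ΔT = Q'·ΣR = 95.2 × 0.6998 = 66.62 K
Heat flows outward, so T_out = T_in − ΔT = 87.4 − 66.62 = 20.8 °C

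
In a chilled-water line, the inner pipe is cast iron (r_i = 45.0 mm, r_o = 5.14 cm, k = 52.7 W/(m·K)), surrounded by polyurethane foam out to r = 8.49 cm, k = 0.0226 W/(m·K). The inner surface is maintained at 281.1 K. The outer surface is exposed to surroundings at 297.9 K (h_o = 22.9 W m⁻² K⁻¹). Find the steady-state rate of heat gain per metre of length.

Treat each layer as a resistance in series:
  R'_cast iron = ln(0.0514/0.0450)/(2πk) = 0.1330/(2π·52.7) = 4.016×10^-4 m·K/W
  R'_polyurethane foam = ln(0.0849/0.0514)/(2πk) = 0.5018/(2π·0.0226) = 3.534 m·K/W
  R'_conv,out = 1/(2πr h) = 1/(2π·0.0849·22.9) = 0.08186 m·K/W
ΣR = 4.016×10^-4 + 3.534 + 0.08186 = 3.616 m·K/W
Q' = ΔT/ΣR = (281.1 K − 297.9 K)/3.616 = -4.65 W/m
(Negative Q' ⇒ heat flows inward; heat gain = 4.65 W/m.)

Q' = 4.65 W/m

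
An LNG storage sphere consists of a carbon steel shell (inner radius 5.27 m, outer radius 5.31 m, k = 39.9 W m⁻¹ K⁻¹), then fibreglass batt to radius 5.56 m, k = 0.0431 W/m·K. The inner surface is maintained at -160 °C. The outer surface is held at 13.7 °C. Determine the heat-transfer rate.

Treat each layer as a resistance in series:
  R_carbon steel = (1/5.27 − 1/5.31)/(4πk) = 0.001429/(4π·39.9) = 2.851×10^-6 K/W
  R_fibreglass batt = (1/5.31 − 1/5.56)/(4πk) = 0.008468/(4π·0.0431) = 0.01563 K/W
ΣR = 2.851×10^-6 + 0.01563 = 0.01563 K/W
Q = ΔT/ΣR = (-160 °C − 13.7 °C)/0.01563 = -11100 W
(Negative Q ⇒ heat flows inward; heat gain = 11100 W.)

Q = 11.1 kW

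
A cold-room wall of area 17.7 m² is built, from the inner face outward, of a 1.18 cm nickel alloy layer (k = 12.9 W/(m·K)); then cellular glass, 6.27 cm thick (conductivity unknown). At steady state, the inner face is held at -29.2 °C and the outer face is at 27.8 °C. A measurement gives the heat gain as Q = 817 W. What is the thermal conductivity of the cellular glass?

ΣR = ΔT/Q = |-29.2 − 27.8|/817 = 0.06977 K/W
Known resistances:
  R_nickel alloy = L/(kA) = 0.0118/(12.9·17.7) = 5.168×10^-5 K/W
R_cellular glass = ΣR − ΣR_known = 0.06977 − 5.168×10^-5 = 0.06972 K/W
L/(kA) = 0.06972 ⇒ k = 0.0627/(0.06972·17.7) = 0.0508 W/m·K

k = 0.0508 W/m·K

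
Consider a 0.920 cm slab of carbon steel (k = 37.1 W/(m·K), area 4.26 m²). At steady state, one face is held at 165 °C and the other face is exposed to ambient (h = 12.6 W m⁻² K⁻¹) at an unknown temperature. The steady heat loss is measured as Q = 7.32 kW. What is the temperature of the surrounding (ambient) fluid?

Series resistances:
  R_carbon steel = L/(kA) = 0.00920/(37.1·4.26) = 5.821×10^-5 K/W
  R_conv,out = 1/(hA) = 1/(12.6·4.26) = 0.01863 K/W
ΣR = 0.01869 K/W
ΔT = Q·ΣR = 7320 × 0.01869 = 136.8 K
Heat flows outward, so T_out = T_in − ΔT = 165 − 136.8 = 28.2 °C

T_out = 28.2 °C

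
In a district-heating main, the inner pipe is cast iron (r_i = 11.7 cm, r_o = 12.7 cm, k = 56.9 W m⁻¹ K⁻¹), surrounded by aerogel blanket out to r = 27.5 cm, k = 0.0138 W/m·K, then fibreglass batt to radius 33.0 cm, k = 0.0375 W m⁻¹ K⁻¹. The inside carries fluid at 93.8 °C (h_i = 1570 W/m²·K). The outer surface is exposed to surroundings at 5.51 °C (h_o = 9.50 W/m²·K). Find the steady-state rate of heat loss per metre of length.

Q' = 9.07 W/m

Resistance network (inner→outer):
  R'_conv,in = 1/(2πr h) = 1/(2π·0.117·1570) = 8.664×10^-4 m·K/W
  R'_cast iron = ln(0.127/0.117)/(2πk) = 0.08201/(2π·56.9) = 2.294×10^-4 m·K/W
  R'_aerogel blanket = ln(0.275/0.127)/(2πk) = 0.7726/(2π·0.0138) = 8.910 m·K/W
  R'_fibreglass batt = ln(0.330/0.275)/(2πk) = 0.1823/(2π·0.0375) = 0.7738 m·K/W
  R'_conv,out = 1/(2πr h) = 1/(2π·0.330·9.50) = 0.05077 m·K/W
ΣR = 8.664×10^-4 + 2.294×10^-4 + 8.910 + 0.7738 + 0.05077 = 9.736 m·K/W
Q' = ΔT/ΣR = (93.8 °C − 5.51 °C)/9.736 = 9.07 W/m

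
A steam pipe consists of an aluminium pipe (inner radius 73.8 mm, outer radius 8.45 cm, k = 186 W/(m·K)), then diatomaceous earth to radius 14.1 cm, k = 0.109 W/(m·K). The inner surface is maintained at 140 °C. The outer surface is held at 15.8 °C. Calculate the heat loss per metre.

Resistance network (inner→outer):
  R'_aluminium = ln(0.0845/0.0738)/(2πk) = 0.1354/(2π·186) = 1.159×10^-4 m·K/W
  R'_diatomaceous earth = ln(0.141/0.0845)/(2πk) = 0.5120/(2π·0.109) = 0.7476 m·K/W
ΣR = 1.159×10^-4 + 0.7476 = 0.7477 m·K/W
Q' = ΔT/ΣR = (140 °C − 15.8 °C)/0.7477 = 166 W/m

Q' = 166 W/m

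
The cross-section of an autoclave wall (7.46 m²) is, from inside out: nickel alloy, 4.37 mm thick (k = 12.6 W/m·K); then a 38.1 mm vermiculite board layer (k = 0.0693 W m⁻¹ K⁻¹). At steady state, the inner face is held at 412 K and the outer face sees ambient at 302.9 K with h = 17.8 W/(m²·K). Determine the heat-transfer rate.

Series thermal resistances, inner to outer:
  R_nickel alloy = L/(kA) = 0.00437/(12.6·7.46) = 4.649×10^-5 K/W
  R_vermiculite board = L/(kA) = 0.0381/(0.0693·7.46) = 0.07370 K/W
  R_conv,out = 1/(hA) = 1/(17.8·7.46) = 0.007531 K/W
ΣR = 4.649×10^-5 + 0.07370 + 0.007531 = 0.08128 K/W
Q = ΔT/ΣR = (412 K − 302.9 K)/0.08128 = 1340 W

Q = 1340 W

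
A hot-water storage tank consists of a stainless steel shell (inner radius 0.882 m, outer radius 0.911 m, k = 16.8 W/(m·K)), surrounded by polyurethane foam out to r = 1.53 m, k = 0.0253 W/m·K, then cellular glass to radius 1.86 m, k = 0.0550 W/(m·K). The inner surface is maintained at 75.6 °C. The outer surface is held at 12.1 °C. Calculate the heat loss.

Q = 40.6 W

Series thermal resistances, inner to outer:
  R_stainless steel = (1/0.882 − 1/0.911)/(4πk) = 0.03609/(4π·16.8) = 1.710×10^-4 K/W
  R_polyurethane foam = (1/0.911 − 1/1.53)/(4πk) = 0.4441/(4π·0.0253) = 1.397 K/W
  R_cellular glass = (1/1.53 − 1/1.86)/(4πk) = 0.1160/(4π·0.0550) = 0.1678 K/W
ΣR = 1.710×10^-4 + 1.397 + 0.1678 = 1.565 K/W
Q = ΔT/ΣR = (75.6 °C − 12.1 °C)/1.565 = 40.6 W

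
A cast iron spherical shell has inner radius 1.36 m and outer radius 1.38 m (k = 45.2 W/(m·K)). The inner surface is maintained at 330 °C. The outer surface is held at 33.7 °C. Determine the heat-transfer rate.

Q = 1.58×10^7 W

Q = 4πk·ΔT/(1/r₁ − 1/r₂) = 4π × 45.2 × 296.3 / (1/1.36 − 1/1.38) = 1.58×10^7 W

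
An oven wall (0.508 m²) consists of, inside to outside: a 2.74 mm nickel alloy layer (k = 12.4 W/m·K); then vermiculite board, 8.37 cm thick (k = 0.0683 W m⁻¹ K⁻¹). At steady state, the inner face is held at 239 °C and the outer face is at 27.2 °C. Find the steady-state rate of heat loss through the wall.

Q = 87.8 W

Treat each layer as a resistance in series:
  R_nickel alloy = L/(kA) = 0.00274/(12.4·0.508) = 4.350×10^-4 K/W
  R_vermiculite board = L/(kA) = 0.0837/(0.0683·0.508) = 2.412 K/W
ΣR = 4.350×10^-4 + 2.412 = 2.412 K/W
Q = ΔT/ΣR = (239 °C − 27.2 °C)/2.412 = 87.8 W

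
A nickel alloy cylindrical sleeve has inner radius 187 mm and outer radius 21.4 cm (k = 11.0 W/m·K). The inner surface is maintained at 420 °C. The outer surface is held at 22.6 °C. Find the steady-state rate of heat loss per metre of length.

Q' = 2πk·ΔT/ln(r₂/r₁) = 2π × 11.0 × 397.4 / ln(0.214/0.187) = 2.04×10^5 W/m

Q' = 204 kW/m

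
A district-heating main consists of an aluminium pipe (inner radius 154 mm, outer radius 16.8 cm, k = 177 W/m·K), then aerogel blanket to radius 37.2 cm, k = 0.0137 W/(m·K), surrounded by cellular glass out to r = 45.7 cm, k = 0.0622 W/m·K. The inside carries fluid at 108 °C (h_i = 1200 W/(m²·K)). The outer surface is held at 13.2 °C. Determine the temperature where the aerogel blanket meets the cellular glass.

T = 18.3 °C

Series thermal resistances, inner to outer:
  R'_conv,in = 1/(2πr h) = 1/(2π·0.154·1200) = 8.612×10^-4 m·K/W
  R'_aluminium = ln(0.168/0.154)/(2πk) = 0.08701/(2π·177) = 7.824×10^-5 m·K/W
  R'_aerogel blanket = ln(0.372/0.168)/(2πk) = 0.7949/(2π·0.0137) = 9.235 m·K/W
  R'_cellular glass = ln(0.457/0.372)/(2πk) = 0.2058/(2π·0.0622) = 0.5266 m·K/W
ΣR = 8.612×10^-4 + 7.824×10^-5 + 9.235 + 0.5266 = 9.763 m·K/W
Q' = ΔT/ΣR = (108 °C − 13.2 °C)/9.763 = 9.710 W/m
From the inner boundary to the aerogel blanket/cellular glass interface, ΣR_partial = 9.236 m·K/W.
T_interface = T_in − Q'·ΣR_partial = 108 °C − (9.710)(9.236) = 18.3 °C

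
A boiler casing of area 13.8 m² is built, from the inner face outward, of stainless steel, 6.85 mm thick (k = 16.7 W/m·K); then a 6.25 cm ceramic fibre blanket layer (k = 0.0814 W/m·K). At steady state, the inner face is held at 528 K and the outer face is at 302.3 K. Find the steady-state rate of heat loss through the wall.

Series thermal resistances, inner to outer:
  R_stainless steel = L/(kA) = 0.00685/(16.7·13.8) = 2.972×10^-5 K/W
  R_ceramic fibre blanket = L/(kA) = 0.0625/(0.0814·13.8) = 0.05564 K/W
ΣR = 2.972×10^-5 + 0.05564 = 0.05567 K/W
Q = ΔT/ΣR = (528 K − 302.3 K)/0.05567 = 4050 W

Q = 4.05 kW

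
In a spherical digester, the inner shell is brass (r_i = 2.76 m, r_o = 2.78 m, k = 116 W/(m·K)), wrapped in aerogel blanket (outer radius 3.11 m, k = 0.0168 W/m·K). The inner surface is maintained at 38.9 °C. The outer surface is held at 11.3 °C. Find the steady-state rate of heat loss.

Q = 153 W

Series thermal resistances, inner to outer:
  R_brass = (1/2.76 − 1/2.78)/(4πk) = 0.002607/(4π·116) = 1.788×10^-6 K/W
  R_aerogel blanket = (1/2.78 − 1/3.11)/(4πk) = 0.03817/(4π·0.0168) = 0.1808 K/W
ΣR = 1.788×10^-6 + 0.1808 = 0.1808 K/W
Q = ΔT/ΣR = (38.9 °C − 11.3 °C)/0.1808 = 153 W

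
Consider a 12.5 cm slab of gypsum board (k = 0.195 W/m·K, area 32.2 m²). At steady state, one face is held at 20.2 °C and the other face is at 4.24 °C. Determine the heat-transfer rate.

Q = kA·ΔT/L = 0.195 × 32.2 × |20.2 °C − 4.24 °C| / 0.125 = 802 W

Q = 802 W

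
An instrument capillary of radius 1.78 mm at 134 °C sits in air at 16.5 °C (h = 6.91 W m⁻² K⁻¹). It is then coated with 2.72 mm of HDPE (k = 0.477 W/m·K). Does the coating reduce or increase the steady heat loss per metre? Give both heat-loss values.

increases: 9.08 → 21.6 W/m

Critical radius for a cylinder: r_cr = k/h = 0.0690 m = 6.90 cm.
Outer radius after coating: r₂ = 0.00178 + 0.00272 = 0.00450 m.
Since r₁ < r_cr and r₂ ≤ r_cr, the coating moves toward the maximum at r_cr — heat loss rises.
Bare: R = 1/(2πr₁h) = 12.94 m·K/W; Q = 117.5/12.94 = 9.08 W/m.
Coated: R = R_cond + R_conv = 5.428 m·K/W; Q = 117.5/5.428 = 21.6 W/m.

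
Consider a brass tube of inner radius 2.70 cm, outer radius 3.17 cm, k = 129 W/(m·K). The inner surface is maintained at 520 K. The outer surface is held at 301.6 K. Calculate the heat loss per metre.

Q' = 2πk·ΔT/ln(r₂/r₁) = 2π × 129 × 218.4 / ln(0.0317/0.0270) = 1.10×10^6 W/m

Q' = 1100 kW/m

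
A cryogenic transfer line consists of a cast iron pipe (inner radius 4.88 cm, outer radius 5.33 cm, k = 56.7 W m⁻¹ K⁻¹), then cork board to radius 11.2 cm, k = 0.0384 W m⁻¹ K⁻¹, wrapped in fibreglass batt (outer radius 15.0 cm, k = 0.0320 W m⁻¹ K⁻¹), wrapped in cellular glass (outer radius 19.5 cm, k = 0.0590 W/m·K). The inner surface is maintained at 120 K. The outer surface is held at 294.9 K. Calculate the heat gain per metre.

Treat each layer as a resistance in series:
  R'_cast iron = ln(0.0533/0.0488)/(2πk) = 0.08821/(2π·56.7) = 2.476×10^-4 m·K/W
  R'_cork board = ln(0.112/0.0533)/(2πk) = 0.7426/(2π·0.0384) = 3.078 m·K/W
  R'_fibreglass batt = ln(0.150/0.112)/(2πk) = 0.2921/(2π·0.0320) = 1.453 m·K/W
  R'_cellular glass = ln(0.195/0.150)/(2πk) = 0.2624/(2π·0.0590) = 0.7077 m·K/W
ΣR = 2.476×10^-4 + 3.078 + 1.453 + 0.7077 = 5.239 m·K/W
Q' = ΔT/ΣR = (120 K − 294.9 K)/5.239 = -33.4 W/m
(Negative Q' ⇒ heat flows inward; heat gain = 33.4 W/m.)

Q' = 33.4 W/m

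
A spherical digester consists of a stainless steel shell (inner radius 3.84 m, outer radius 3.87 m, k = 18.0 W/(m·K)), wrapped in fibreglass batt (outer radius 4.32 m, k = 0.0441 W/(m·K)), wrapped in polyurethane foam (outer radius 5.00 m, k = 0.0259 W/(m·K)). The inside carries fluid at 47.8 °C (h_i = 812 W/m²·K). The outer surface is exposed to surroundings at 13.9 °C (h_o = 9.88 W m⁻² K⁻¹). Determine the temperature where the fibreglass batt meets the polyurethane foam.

T = 36.5 °C

Series thermal resistances, inner to outer:
  R_conv,in = 1/(4πr²h) = 1/(4π·3.84²·812) = 6.646×10^-6 K/W
  R_stainless steel = (1/3.84 − 1/3.87)/(4πk) = 0.002019/(4π·18.0) = 8.925×10^-6 K/W
  R_fibreglass batt = (1/3.87 − 1/4.32)/(4πk) = 0.02692/(4π·0.0441) = 0.04857 K/W
  R_polyurethane foam = (1/4.32 − 1/5.00)/(4πk) = 0.03148/(4π·0.0259) = 0.09673 K/W
  R_conv,out = 1/(4πr²h) = 1/(4π·5.00²·9.88) = 3.222×10^-4 K/W
ΣR = 6.646×10^-6 + 8.925×10^-6 + 0.04857 + 0.09673 + 3.222×10^-4 = 0.1456 K/W
Q = ΔT/ΣR = (47.8 °C − 13.9 °C)/0.1456 = 232.8 W
From the inner boundary to the fibreglass batt/polyurethane foam interface, ΣR_partial = 0.04859 K/W.
T_interface = T_in − Q·ΣR_partial = 47.8 °C − (232.8)(0.04859) = 36.5 °C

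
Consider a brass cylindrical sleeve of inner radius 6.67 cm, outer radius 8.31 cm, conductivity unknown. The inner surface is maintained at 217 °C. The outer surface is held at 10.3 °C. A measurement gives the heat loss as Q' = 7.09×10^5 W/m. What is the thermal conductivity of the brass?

ΣR = ΔT/Q' = |217 − 10.3|/7.09×10^5 = 2.915×10^-4 m·K/W
ln(r₂/r₁)/(2πk) = 2.915×10^-4 ⇒ k = 0.2198/(2π·2.915×10^-4) = 120 W/m·K

k = 120 W/m·K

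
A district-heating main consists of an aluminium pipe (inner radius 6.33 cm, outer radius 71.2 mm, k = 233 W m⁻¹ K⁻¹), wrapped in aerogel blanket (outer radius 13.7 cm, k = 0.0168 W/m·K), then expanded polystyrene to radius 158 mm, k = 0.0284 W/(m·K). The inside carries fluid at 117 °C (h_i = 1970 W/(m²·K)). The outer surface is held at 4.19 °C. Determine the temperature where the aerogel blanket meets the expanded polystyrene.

Resistance network (inner→outer):
  R'_conv,in = 1/(2πr h) = 1/(2π·0.0633·1970) = 0.001276 m·K/W
  R'_aluminium = ln(0.0712/0.0633)/(2πk) = 0.1176/(2π·233) = 8.033×10^-5 m·K/W
  R'_aerogel blanket = ln(0.137/0.0712)/(2πk) = 0.6545/(2π·0.0168) = 6.200 m·K/W
  R'_expanded polystyrene = ln(0.158/0.137)/(2πk) = 0.1426/(2π·0.0284) = 0.7992 m·K/W
ΣR = 0.001276 + 8.033×10^-5 + 6.200 + 0.7992 = 7.001 m·K/W
Q' = ΔT/ΣR = (117 °C − 4.19 °C)/7.001 = 16.11 W/m
From the inner boundary to the aerogel blanket/expanded polystyrene interface, ΣR_partial = 6.201 m·K/W.
T_interface = T_in − Q'·ΣR_partial = 117 °C − (16.11)(6.201) = 17.1 °C

T = 17.1 °C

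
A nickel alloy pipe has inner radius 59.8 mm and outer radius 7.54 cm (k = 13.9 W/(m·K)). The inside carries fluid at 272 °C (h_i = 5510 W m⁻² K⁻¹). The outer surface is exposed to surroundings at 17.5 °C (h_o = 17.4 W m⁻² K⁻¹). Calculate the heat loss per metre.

Q' = 2.05 kW/m

Treat each layer as a resistance in series:
  R'_conv,in = 1/(2πr h) = 1/(2π·0.0598·5510) = 4.830×10^-4 m·K/W
  R'_nickel alloy = ln(0.0754/0.0598)/(2πk) = 0.2318/(2π·13.9) = 0.002654 m·K/W
  R'_conv,out = 1/(2πr h) = 1/(2π·0.0754·17.4) = 0.1213 m·K/W
ΣR = 4.830×10^-4 + 0.002654 + 0.1213 = 0.1244 m·K/W
Q' = ΔT/ΣR = (272 °C − 17.5 °C)/0.1244 = 2050 W/m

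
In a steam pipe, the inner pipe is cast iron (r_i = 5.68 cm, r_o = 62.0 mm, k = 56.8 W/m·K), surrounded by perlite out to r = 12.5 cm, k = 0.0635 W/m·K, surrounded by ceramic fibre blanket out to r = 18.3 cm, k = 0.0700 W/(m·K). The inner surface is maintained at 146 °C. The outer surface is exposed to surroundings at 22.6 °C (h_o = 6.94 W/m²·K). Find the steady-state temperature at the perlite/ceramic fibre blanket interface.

T = 67.1 °C

Resistance network (inner→outer):
  R'_cast iron = ln(0.0620/0.0568)/(2πk) = 0.08760/(2π·56.8) = 2.455×10^-4 m·K/W
  R'_perlite = ln(0.125/0.0620)/(2πk) = 0.7012/(2π·0.0635) = 1.757 m·K/W
  R'_ceramic fibre blanket = ln(0.183/0.125)/(2πk) = 0.3812/(2π·0.0700) = 0.8666 m·K/W
  R'_conv,out = 1/(2πr h) = 1/(2π·0.183·6.94) = 0.1253 m·K/W
ΣR = 2.455×10^-4 + 1.757 + 0.8666 + 0.1253 = 2.749 m·K/W
Q' = ΔT/ΣR = (146 °C − 22.6 °C)/2.749 = 44.89 W/m
From the inner boundary to the perlite/ceramic fibre blanket interface, ΣR_partial = 1.757 m·K/W.
T_interface = T_in − Q'·ΣR_partial = 146 °C − (44.89)(1.757) = 67.1 °C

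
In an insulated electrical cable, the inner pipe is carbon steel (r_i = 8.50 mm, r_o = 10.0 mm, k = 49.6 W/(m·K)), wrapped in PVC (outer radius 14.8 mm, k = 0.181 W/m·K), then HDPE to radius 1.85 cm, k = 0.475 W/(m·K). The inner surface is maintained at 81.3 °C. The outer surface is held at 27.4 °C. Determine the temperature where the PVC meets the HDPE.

T = 37.0 °C

Treat each layer as a resistance in series:
  R'_carbon steel = ln(0.0100/0.00850)/(2πk) = 0.1625/(2π·49.6) = 5.215×10^-4 m·K/W
  R'_PVC = ln(0.0148/0.0100)/(2πk) = 0.3920/(2π·0.181) = 0.3447 m·K/W
  R'_HDPE = ln(0.0185/0.0148)/(2πk) = 0.2231/(2π·0.475) = 0.07477 m·K/W
ΣR = 5.215×10^-4 + 0.3447 + 0.07477 = 0.4200 m·K/W
Q' = ΔT/ΣR = (81.3 °C − 27.4 °C)/0.4200 = 128.3 W/m
From the inner boundary to the PVC/HDPE interface, ΣR_partial = 0.3452 m·K/W.
T_interface = T_in − Q'·ΣR_partial = 81.3 °C − (128.3)(0.3452) = 37.0 °C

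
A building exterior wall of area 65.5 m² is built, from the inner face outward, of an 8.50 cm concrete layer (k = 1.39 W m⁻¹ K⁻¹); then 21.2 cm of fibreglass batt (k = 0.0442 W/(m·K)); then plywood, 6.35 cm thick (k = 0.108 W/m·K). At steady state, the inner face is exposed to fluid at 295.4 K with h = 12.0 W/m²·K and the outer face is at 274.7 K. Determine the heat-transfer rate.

Q = 245 W

Series thermal resistances, inner to outer:
  R_conv,in = 1/(hA) = 1/(12.0·65.5) = 0.001272 K/W
  R_concrete = L/(kA) = 0.0850/(1.39·65.5) = 9.336×10^-4 K/W
  R_fibreglass batt = L/(kA) = 0.212/(0.0442·65.5) = 0.07323 K/W
  R_plywood = L/(kA) = 0.0635/(0.108·65.5) = 0.008977 K/W
ΣR = 0.001272 + 9.336×10^-4 + 0.07323 + 0.008977 = 0.08441 K/W
Q = ΔT/ΣR = (295.4 K − 274.7 K)/0.08441 = 245 W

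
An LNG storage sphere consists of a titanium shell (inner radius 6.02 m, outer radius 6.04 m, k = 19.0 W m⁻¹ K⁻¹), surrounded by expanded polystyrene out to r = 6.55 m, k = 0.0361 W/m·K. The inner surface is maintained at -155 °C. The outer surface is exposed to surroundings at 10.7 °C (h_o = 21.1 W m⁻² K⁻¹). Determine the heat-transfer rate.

Q = 5.81 kW

Treat each layer as a resistance in series:
  R_titanium = (1/6.02 − 1/6.04)/(4πk) = 5.500×10^-4/(4π·19.0) = 2.304×10^-6 K/W
  R_expanded polystyrene = (1/6.04 − 1/6.55)/(4πk) = 0.01289/(4π·0.0361) = 0.02842 K/W
  R_conv,out = 1/(4πr²h) = 1/(4π·6.55²·21.1) = 8.791×10^-5 K/W
ΣR = 2.304×10^-6 + 0.02842 + 8.791×10^-5 = 0.02851 K/W
Q = ΔT/ΣR = (-155 °C − 10.7 °C)/0.02851 = -5810 W
(Negative Q ⇒ heat flows inward; heat gain = 5810 W.)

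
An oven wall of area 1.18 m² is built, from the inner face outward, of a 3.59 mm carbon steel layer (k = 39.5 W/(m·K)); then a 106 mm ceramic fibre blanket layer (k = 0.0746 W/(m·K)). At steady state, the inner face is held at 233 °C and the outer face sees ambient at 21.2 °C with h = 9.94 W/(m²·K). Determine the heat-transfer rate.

Q = 164 W

Treat each layer as a resistance in series:
  R_carbon steel = L/(kA) = 0.00359/(39.5·1.18) = 7.702×10^-5 K/W
  R_ceramic fibre blanket = L/(kA) = 0.106/(0.0746·1.18) = 1.204 K/W
  R_conv,out = 1/(hA) = 1/(9.94·1.18) = 0.08526 K/W
ΣR = 7.702×10^-5 + 1.204 + 0.08526 = 1.289 K/W
Q = ΔT/ΣR = (233 °C − 21.2 °C)/1.289 = 164 W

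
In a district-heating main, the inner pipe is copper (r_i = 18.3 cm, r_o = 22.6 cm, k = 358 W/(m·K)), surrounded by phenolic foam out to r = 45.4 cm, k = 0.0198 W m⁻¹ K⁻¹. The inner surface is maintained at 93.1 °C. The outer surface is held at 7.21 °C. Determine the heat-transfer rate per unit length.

Q' = 15.3 W/m

Resistance network (inner→outer):
  R'_copper = ln(0.226/0.183)/(2πk) = 0.2110/(2π·358) = 9.383×10^-5 m·K/W
  R'_phenolic foam = ln(0.454/0.226)/(2πk) = 0.6976/(2π·0.0198) = 5.607 m·K/W
ΣR = 9.383×10^-5 + 5.607 = 5.607 m·K/W
Q' = ΔT/ΣR = (93.1 °C − 7.21 °C)/5.607 = 15.3 W/m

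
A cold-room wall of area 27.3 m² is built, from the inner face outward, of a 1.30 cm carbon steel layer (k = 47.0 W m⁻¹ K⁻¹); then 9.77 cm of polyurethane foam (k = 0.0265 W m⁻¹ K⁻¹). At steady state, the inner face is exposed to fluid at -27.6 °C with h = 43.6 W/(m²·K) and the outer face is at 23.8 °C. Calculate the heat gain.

Series thermal resistances, inner to outer:
  R_conv,in = 1/(hA) = 1/(43.6·27.3) = 8.401×10^-4 K/W
  R_carbon steel = L/(kA) = 0.0130/(47.0·27.3) = 1.013×10^-5 K/W
  R_polyurethane foam = L/(kA) = 0.0977/(0.0265·27.3) = 0.1350 K/W
ΣR = 8.401×10^-4 + 1.013×10^-5 + 0.1350 = 0.1359 K/W
Q = ΔT/ΣR = (-27.6 °C − 23.8 °C)/0.1359 = -378 W
(Negative Q ⇒ heat flows inward; heat gain = 378 W.)

Q = 378 W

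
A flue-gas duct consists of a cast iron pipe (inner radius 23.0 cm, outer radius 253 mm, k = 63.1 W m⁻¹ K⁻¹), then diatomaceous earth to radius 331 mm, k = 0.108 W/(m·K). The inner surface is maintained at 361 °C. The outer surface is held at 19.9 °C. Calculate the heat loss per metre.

Q' = 861 W/m

Treat each layer as a resistance in series:
  R'_cast iron = ln(0.253/0.230)/(2πk) = 0.09531/(2π·63.1) = 2.404×10^-4 m·K/W
  R'_diatomaceous earth = ln(0.331/0.253)/(2πk) = 0.2687/(2π·0.108) = 0.3960 m·K/W
ΣR = 2.404×10^-4 + 0.3960 = 0.3962 m·K/W
Q' = ΔT/ΣR = (361 °C − 19.9 °C)/0.3962 = 861 W/m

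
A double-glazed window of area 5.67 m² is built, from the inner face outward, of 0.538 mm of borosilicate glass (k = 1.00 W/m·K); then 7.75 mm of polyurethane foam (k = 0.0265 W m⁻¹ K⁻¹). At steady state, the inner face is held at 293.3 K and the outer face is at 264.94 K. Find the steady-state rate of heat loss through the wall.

Q = 549 W

Treat each layer as a resistance in series:
  R_borosilicate glass = L/(kA) = 5.38×10^-4/(1.00·5.67) = 9.489×10^-5 K/W
  R_polyurethane foam = L/(kA) = 0.00775/(0.0265·5.67) = 0.05158 K/W
ΣR = 9.489×10^-5 + 0.05158 = 0.05167 K/W
Q = ΔT/ΣR = (293.3 K − 264.94 K)/0.05167 = 549 W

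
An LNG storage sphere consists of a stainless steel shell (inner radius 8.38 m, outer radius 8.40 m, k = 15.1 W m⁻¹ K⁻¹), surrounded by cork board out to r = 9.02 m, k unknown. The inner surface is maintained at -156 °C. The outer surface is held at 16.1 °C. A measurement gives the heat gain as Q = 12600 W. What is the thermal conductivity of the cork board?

ΣR = ΔT/Q = |-156 − 16.1|/12600 = 0.01366 K/W
Known resistances:
  R_stainless steel = (1/8.38 − 1/8.40)/(4πk) = 2.841×10^-4/(4π·15.1) = 1.497×10^-6 K/W
R_cork board = ΣR − ΣR_known = 0.01366 − 1.497×10^-6 = 0.01366 K/W
(1/r₁−1/r₂)/(4πk) = 0.01366 ⇒ k = 0.008183/(4π·0.01366) = 0.0477 W/m·K

k = 0.0477 W/m·K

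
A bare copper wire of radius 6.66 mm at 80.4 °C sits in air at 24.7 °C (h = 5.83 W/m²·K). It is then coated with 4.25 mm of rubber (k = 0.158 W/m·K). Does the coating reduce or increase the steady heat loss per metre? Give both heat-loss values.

increases: 13.6 → 18.6 W/m

Critical radius for a cylinder: r_cr = k/h = 0.0271 m = 2.71 cm.
Outer radius after coating: r₂ = 0.00666 + 0.00425 = 0.01091 m.
Since r₁ < r_cr and r₂ ≤ r_cr, the coating moves toward the maximum at r_cr — heat loss rises.
Bare: R = 1/(2πr₁h) = 4.099 m·K/W; Q = 55.7/4.099 = 13.6 W/m.
Coated: R = R_cond + R_conv = 2.999 m·K/W; Q = 55.7/2.999 = 18.6 W/m.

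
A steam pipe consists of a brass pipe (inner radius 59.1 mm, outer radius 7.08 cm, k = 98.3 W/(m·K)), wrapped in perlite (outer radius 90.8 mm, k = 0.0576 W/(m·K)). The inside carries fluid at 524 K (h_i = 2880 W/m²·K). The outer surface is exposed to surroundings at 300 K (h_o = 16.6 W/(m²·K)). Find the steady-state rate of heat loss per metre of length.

Series thermal resistances, inner to outer:
  R'_conv,in = 1/(2πr h) = 1/(2π·0.0591·2880) = 9.351×10^-4 m·K/W
  R'_brass = ln(0.0708/0.0591)/(2πk) = 0.1806/(2π·98.3) = 2.925×10^-4 m·K/W
  R'_perlite = ln(0.0908/0.0708)/(2πk) = 0.2488/(2π·0.0576) = 0.6875 m·K/W
  R'_conv,out = 1/(2πr h) = 1/(2π·0.0908·16.6) = 0.1056 m·K/W
ΣR = 9.351×10^-4 + 2.925×10^-4 + 0.6875 + 0.1056 = 0.7943 m·K/W
Q' = ΔT/ΣR = (524 K − 300 K)/0.7943 = 282 W/m

Q' = 282 W/m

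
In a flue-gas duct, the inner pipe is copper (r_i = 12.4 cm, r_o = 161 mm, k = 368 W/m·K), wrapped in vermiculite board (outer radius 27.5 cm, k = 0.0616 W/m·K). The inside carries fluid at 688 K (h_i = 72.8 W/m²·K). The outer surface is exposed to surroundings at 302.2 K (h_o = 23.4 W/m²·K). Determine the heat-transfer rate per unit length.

Q' = 271 W/m

Series thermal resistances, inner to outer:
  R'_conv,in = 1/(2πr h) = 1/(2π·0.124·72.8) = 0.01763 m·K/W
  R'_copper = ln(0.161/0.124)/(2πk) = 0.2611/(2π·368) = 1.129×10^-4 m·K/W
  R'_vermiculite board = ln(0.275/0.161)/(2πk) = 0.5354/(2π·0.0616) = 1.383 m·K/W
  R'_conv,out = 1/(2πr h) = 1/(2π·0.275·23.4) = 0.02473 m·K/W
ΣR = 0.01763 + 1.129×10^-4 + 1.383 + 0.02473 = 1.425 m·K/W
Q' = ΔT/ΣR = (688 K − 302.2 K)/1.425 = 271 W/m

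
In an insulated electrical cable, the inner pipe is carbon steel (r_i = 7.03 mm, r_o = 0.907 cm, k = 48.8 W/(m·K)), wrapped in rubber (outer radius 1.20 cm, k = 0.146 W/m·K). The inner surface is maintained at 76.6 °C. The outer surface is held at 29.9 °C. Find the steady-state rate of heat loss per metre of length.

Q' = 153 W/m

Resistance network (inner→outer):
  R'_carbon steel = ln(0.00907/0.00703)/(2πk) = 0.2548/(2π·48.8) = 8.310×10^-4 m·K/W
  R'_rubber = ln(0.0120/0.00907)/(2πk) = 0.2799/(2π·0.146) = 0.3052 m·K/W
ΣR = 8.310×10^-4 + 0.3052 = 0.3060 m·K/W
Q' = ΔT/ΣR = (76.6 °C − 29.9 °C)/0.3060 = 153 W/m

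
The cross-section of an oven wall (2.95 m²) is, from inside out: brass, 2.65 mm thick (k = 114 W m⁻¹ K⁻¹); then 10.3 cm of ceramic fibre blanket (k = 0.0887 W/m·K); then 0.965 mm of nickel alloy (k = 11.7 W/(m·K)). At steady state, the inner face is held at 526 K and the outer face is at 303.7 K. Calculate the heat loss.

Resistance network (inner→outer):
  R_brass = L/(kA) = 0.00265/(114·2.95) = 7.880×10^-6 K/W
  R_ceramic fibre blanket = L/(kA) = 0.103/(0.0887·2.95) = 0.3936 K/W
  R_nickel alloy = L/(kA) = 9.65×10^-4/(11.7·2.95) = 2.796×10^-5 K/W
ΣR = 7.880×10^-6 + 0.3936 + 2.796×10^-5 = 0.3936 K/W
Q = ΔT/ΣR = (526 K − 303.7 K)/0.3936 = 565 W

Q = 565 W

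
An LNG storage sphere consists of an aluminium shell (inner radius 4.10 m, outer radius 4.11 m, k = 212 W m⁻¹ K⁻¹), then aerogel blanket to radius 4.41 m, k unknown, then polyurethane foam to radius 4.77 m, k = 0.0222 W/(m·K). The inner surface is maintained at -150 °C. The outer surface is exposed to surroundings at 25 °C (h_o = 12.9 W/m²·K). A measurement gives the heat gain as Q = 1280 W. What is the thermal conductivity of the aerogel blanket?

ΣR = ΔT/Q = |-150 − 25|/1280 = 0.1367 K/W
Known resistances:
  R_aluminium = (1/4.10 − 1/4.11)/(4πk) = 5.934×10^-4/(4π·212) = 2.228×10^-7 K/W
  R_polyurethane foam = (1/4.41 − 1/4.77)/(4πk) = 0.01711/(4π·0.0222) = 0.06135 K/W
  R_conv,out = 1/(4πr²h) = 1/(4π·4.77²·12.9) = 2.711×10^-4 K/W
R_aerogel blanket = ΣR − ΣR_known = 0.1367 − 0.06162 = 0.07508 K/W
(1/r₁−1/r₂)/(4πk) = 0.07508 ⇒ k = 0.01655/(4π·0.07508) = 0.0175 W/m·K

k = 0.0175 W/m·K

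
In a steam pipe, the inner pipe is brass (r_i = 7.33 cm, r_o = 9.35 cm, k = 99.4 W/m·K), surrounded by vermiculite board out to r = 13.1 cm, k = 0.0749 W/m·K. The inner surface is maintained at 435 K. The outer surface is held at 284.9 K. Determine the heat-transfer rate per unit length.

Series thermal resistances, inner to outer:
  R'_brass = ln(0.0935/0.0733)/(2πk) = 0.2434/(2π·99.4) = 3.897×10^-4 m·K/W
  R'_vermiculite board = ln(0.131/0.0935)/(2πk) = 0.3372/(2π·0.0749) = 0.7166 m·K/W
ΣR = 3.897×10^-4 + 0.7166 = 0.7170 m·K/W
Q' = ΔT/ΣR = (435 K − 284.9 K)/0.7170 = 209 W/m

Q' = 209 W/m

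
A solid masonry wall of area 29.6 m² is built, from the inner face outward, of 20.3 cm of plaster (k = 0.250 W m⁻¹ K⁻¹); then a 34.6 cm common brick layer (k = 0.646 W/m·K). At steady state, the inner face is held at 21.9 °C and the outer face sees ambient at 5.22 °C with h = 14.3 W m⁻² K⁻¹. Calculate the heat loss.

Treat each layer as a resistance in series:
  R_plaster = L/(kA) = 0.203/(0.250·29.6) = 0.02743 K/W
  R_common brick = L/(kA) = 0.346/(0.646·29.6) = 0.01809 K/W
  R_conv,out = 1/(hA) = 1/(14.3·29.6) = 0.002363 K/W
ΣR = 0.02743 + 0.01809 + 0.002363 = 0.04788 K/W
Q = ΔT/ΣR = (21.9 °C − 5.22 °C)/0.04788 = 348 W

Q = 348 W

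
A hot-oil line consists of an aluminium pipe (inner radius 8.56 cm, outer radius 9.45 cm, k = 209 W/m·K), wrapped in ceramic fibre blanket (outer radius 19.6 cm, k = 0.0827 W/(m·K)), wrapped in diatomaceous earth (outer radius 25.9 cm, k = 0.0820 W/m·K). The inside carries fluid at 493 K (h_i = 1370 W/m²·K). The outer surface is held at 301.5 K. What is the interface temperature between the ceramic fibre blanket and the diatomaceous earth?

Treat each layer as a resistance in series:
  R'_conv,in = 1/(2πr h) = 1/(2π·0.0856·1370) = 0.001357 m·K/W
  R'_aluminium = ln(0.0945/0.0856)/(2πk) = 0.09891/(2π·209) = 7.532×10^-5 m·K/W
  R'_ceramic fibre blanket = ln(0.196/0.0945)/(2πk) = 0.7295/(2π·0.0827) = 1.404 m·K/W
  R'_diatomaceous earth = ln(0.259/0.196)/(2πk) = 0.2787/(2π·0.0820) = 0.5410 m·K/W
ΣR = 0.001357 + 7.532×10^-5 + 1.404 + 0.5410 = 1.946 m·K/W
Q' = ΔT/ΣR = (493 K − 301.5 K)/1.946 = 98.41 W/m
From the inner boundary to the ceramic fibre blanket/diatomaceous earth interface, ΣR_partial = 1.405 m·K/W.
T_interface = T_in − Q'·ΣR_partial = 493 K − (98.41)(1.405) = 354.7 K

T = 354.7 K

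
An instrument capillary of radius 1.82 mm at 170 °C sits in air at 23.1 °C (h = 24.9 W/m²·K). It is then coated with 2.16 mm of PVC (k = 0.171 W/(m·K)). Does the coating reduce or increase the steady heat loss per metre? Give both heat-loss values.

Critical radius for a cylinder: r_cr = k/h = 0.00687 m = 0.687 cm.
Outer radius after coating: r₂ = 0.00182 + 0.00216 = 0.00398 m.
Since r₁ < r_cr and r₂ ≤ r_cr, the coating moves toward the maximum at r_cr — heat loss rises.
Bare: R = 1/(2πr₁h) = 3.512 m·K/W; Q = 146.9/3.512 = 41.8 W/m.
Coated: R = R_cond + R_conv = 2.334 m·K/W; Q = 146.9/2.334 = 62.9 W/m.

increases: 41.8 → 62.9 W/m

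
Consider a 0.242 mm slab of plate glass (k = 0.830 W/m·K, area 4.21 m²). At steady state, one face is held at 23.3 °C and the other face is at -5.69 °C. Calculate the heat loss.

Q = 4.19×10^5 W

Q = kA·ΔT/L = 0.830 × 4.21 × |23.3 °C − -5.69 °C| / 2.42×10^-4 = 4.19×10^5 W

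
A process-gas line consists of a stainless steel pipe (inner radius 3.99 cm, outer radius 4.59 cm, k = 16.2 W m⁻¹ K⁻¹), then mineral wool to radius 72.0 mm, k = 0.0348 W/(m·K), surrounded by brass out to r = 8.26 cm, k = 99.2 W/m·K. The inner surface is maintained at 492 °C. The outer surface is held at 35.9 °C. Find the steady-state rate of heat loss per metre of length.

Series thermal resistances, inner to outer:
  R'_stainless steel = ln(0.0459/0.0399)/(2πk) = 0.1401/(2π·16.2) = 0.001376 m·K/W
  R'_mineral wool = ln(0.0720/0.0459)/(2πk) = 0.4502/(2π·0.0348) = 2.059 m·K/W
  R'_brass = ln(0.0826/0.0720)/(2πk) = 0.1373/(2π·99.2) = 2.204×10^-4 m·K/W
ΣR = 0.001376 + 2.059 + 2.204×10^-4 = 2.061 m·K/W
Q' = ΔT/ΣR = (492 °C − 35.9 °C)/2.061 = 221 W/m

Q' = 221 W/m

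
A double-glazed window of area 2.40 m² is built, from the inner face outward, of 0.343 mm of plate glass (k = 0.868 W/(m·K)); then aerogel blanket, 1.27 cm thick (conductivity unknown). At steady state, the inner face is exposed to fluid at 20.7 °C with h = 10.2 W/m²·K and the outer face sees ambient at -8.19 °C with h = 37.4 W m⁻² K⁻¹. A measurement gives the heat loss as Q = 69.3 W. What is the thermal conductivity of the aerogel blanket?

k = 0.0145 W/m·K

ΣR = ΔT/Q = |20.7 − -8.19|/69.3 = 0.4169 K/W
Known resistances:
  R_conv,in = 1/(hA) = 1/(10.2·2.40) = 0.04085 K/W
  R_plate glass = L/(kA) = 3.43×10^-4/(0.868·2.40) = 1.647×10^-4 K/W
  R_conv,out = 1/(hA) = 1/(37.4·2.40) = 0.01114 K/W
R_aerogel blanket = ΣR − ΣR_known = 0.4169 − 0.05215 = 0.3648 K/W
L/(kA) = 0.3648 ⇒ k = 0.0127/(0.3648·2.40) = 0.0145 W/m·K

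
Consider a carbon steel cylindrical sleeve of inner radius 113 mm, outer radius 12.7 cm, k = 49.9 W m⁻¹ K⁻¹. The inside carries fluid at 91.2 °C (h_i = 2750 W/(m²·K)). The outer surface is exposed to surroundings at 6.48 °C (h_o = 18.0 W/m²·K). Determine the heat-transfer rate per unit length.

Q' = 1200 W/m

Treat each layer as a resistance in series:
  R'_conv,in = 1/(2πr h) = 1/(2π·0.113·2750) = 5.122×10^-4 m·K/W
  R'_carbon steel = ln(0.127/0.113)/(2πk) = 0.1168/(2π·49.9) = 3.725×10^-4 m·K/W
  R'_conv,out = 1/(2πr h) = 1/(2π·0.127·18.0) = 0.06962 m·K/W
ΣR = 5.122×10^-4 + 3.725×10^-4 + 0.06962 = 0.07050 m·K/W
Q' = ΔT/ΣR = (91.2 °C − 6.48 °C)/0.07050 = 1200 W/m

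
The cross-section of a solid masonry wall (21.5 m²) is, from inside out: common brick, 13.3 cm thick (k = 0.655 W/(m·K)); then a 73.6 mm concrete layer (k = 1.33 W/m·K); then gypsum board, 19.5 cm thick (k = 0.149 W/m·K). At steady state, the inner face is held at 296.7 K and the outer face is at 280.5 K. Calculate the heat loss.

Q = 222 W

Series thermal resistances, inner to outer:
  R_common brick = L/(kA) = 0.133/(0.655·21.5) = 0.009444 K/W
  R_concrete = L/(kA) = 0.0736/(1.33·21.5) = 0.002574 K/W
  R_gypsum board = L/(kA) = 0.195/(0.149·21.5) = 0.06087 K/W
ΣR = 0.009444 + 0.002574 + 0.06087 = 0.07289 K/W
Q = ΔT/ΣR = (296.7 K − 280.5 K)/0.07289 = 222 W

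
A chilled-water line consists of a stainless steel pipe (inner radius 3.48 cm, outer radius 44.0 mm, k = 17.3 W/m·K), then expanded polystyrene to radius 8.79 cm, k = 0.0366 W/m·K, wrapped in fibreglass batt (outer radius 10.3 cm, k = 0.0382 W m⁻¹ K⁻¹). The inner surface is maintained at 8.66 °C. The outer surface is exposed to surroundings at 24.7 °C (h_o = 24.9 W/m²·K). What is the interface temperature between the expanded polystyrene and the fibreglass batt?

T = 21.6 °C

Treat each layer as a resistance in series:
  R'_stainless steel = ln(0.0440/0.0348)/(2πk) = 0.2346/(2π·17.3) = 0.002158 m·K/W
  R'_expanded polystyrene = ln(0.0879/0.0440)/(2πk) = 0.6920/(2π·0.0366) = 3.009 m·K/W
  R'_fibreglass batt = ln(0.103/0.0879)/(2πk) = 0.1585/(2π·0.0382) = 0.6605 m·K/W
  R'_conv,out = 1/(2πr h) = 1/(2π·0.103·24.9) = 0.06206 m·K/W
ΣR = 0.002158 + 3.009 + 0.6605 + 0.06206 = 3.734 m·K/W
Q' = ΔT/ΣR = (8.66 °C − 24.7 °C)/3.734 = -4.296 W/m
From the inner boundary to the expanded polystyrene/fibreglass batt interface, ΣR_partial = 3.011 m·K/W.
T_interface = T_in − Q'·ΣR_partial = 8.66 °C − (-4.296)(3.011) = 21.6 °C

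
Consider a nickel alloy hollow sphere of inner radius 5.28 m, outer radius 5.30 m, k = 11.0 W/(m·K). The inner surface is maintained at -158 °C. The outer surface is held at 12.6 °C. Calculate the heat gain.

Q = 33000 kW

Q = 4πk·ΔT/(1/r₁ − 1/r₂) = 4π × 11.0 × 170.6 / (1/5.28 − 1/5.30) = 3.30×10^7 W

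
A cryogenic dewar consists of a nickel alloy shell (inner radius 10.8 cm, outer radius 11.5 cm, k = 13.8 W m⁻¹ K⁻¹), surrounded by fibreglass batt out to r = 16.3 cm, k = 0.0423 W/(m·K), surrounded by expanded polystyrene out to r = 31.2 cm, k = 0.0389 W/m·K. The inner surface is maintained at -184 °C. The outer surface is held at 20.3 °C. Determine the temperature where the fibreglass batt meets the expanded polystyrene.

T = -92.9 °C

Series thermal resistances, inner to outer:
  R_nickel alloy = (1/0.108 − 1/0.115)/(4πk) = 0.5636/(4π·13.8) = 0.003250 K/W
  R_fibreglass batt = (1/0.115 − 1/0.163)/(4πk) = 2.561/(4π·0.0423) = 4.817 K/W
  R_expanded polystyrene = (1/0.163 − 1/0.312)/(4πk) = 2.930/(4π·0.0389) = 5.994 K/W
ΣR = 0.003250 + 4.817 + 5.994 = 10.81 K/W
Q = ΔT/ΣR = (-184 °C − 20.3 °C)/10.81 = -18.90 W
From the inner boundary to the fibreglass batt/expanded polystyrene interface, ΣR_partial = 4.820 K/W.
T_interface = T_in − Q·ΣR_partial = -184 °C − (-18.90)(4.820) = -92.9 °C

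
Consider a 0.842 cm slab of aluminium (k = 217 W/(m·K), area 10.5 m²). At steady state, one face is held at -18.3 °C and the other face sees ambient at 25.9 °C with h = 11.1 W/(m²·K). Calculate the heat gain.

Resistance network (inner→outer):
  R_aluminium = L/(kA) = 0.00842/(217·10.5) = 3.695×10^-6 K/W
  R_conv,out = 1/(hA) = 1/(11.1·10.5) = 0.008580 K/W
ΣR = 3.695×10^-6 + 0.008580 = 0.008584 K/W
Q = ΔT/ΣR = (-18.3 °C − 25.9 °C)/0.008584 = -5150 W
(Negative Q ⇒ heat flows inward; heat gain = 5150 W.)

Q = 5.15 kW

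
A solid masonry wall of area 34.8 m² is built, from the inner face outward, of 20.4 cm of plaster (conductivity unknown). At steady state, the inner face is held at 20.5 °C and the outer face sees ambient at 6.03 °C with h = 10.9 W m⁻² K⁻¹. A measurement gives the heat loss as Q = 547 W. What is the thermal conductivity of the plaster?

ΣR = ΔT/Q = |20.5 − 6.03|/547 = 0.02645 K/W
Known resistances:
  R_conv,out = 1/(hA) = 1/(10.9·34.8) = 0.002636 K/W
R_plaster = ΣR − ΣR_known = 0.02645 − 0.002636 = 0.02381 K/W
L/(kA) = 0.02381 ⇒ k = 0.204/(0.02381·34.8) = 0.246 W/m·K

k = 0.246 W/m·K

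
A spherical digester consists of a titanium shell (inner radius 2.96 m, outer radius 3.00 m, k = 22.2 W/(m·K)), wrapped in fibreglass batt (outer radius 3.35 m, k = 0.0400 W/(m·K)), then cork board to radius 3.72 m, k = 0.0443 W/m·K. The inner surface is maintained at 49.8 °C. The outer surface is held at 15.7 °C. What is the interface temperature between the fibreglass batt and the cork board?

Treat each layer as a resistance in series:
  R_titanium = (1/2.96 − 1/3.00)/(4πk) = 0.004505/(4π·22.2) = 1.615×10^-5 K/W
  R_fibreglass batt = (1/3.00 − 1/3.35)/(4πk) = 0.03483/(4π·0.0400) = 0.06928 K/W
  R_cork board = (1/3.35 − 1/3.72)/(4πk) = 0.02969/(4π·0.0443) = 0.05333 K/W
ΣR = 1.615×10^-5 + 0.06928 + 0.05333 = 0.1226 K/W
Q = ΔT/ΣR = (49.8 °C − 15.7 °C)/0.1226 = 278.1 W
From the inner boundary to the fibreglass batt/cork board interface, ΣR_partial = 0.06930 K/W.
T_interface = T_in − Q·ΣR_partial = 49.8 °C − (278.1)(0.06930) = 30.5 °C

T = 30.5 °C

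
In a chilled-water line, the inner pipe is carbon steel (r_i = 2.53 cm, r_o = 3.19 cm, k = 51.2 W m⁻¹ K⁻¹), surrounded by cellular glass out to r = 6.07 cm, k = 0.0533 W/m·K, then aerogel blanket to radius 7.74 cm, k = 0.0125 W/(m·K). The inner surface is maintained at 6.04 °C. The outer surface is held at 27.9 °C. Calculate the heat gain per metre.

Q' = 4.36 W/m

Series thermal resistances, inner to outer:
  R'_carbon steel = ln(0.0319/0.0253)/(2πk) = 0.2318/(2π·51.2) = 7.206×10^-4 m·K/W
  R'_cellular glass = ln(0.0607/0.0319)/(2πk) = 0.6433/(2π·0.0533) = 1.921 m·K/W
  R'_aerogel blanket = ln(0.0774/0.0607)/(2πk) = 0.2430/(2π·0.0125) = 3.095 m·K/W
ΣR = 7.206×10^-4 + 1.921 + 3.095 = 5.017 m·K/W
Q' = ΔT/ΣR = (6.04 °C − 27.9 °C)/5.017 = -4.36 W/m
(Negative Q' ⇒ heat flows inward; heat gain = 4.36 W/m.)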